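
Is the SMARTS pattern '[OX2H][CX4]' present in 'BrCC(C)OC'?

No

The pattern [OX2H][CX4] describes a hydroxyl oxygen bound to an sp3 (X4) carbon — an aliphatic alcohol.
The closest candidate here is a methoxy ether (-OCH3), but the oxygen has H0 (ether), not H1. No other fragment satisfies the full query, so there is no match.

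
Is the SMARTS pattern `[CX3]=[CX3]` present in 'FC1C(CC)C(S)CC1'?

No

The pattern [CX3]=[CX3] describes a non-aromatic C=C double bond between two sp2 carbons — an alkene.
The closest candidate here is an ethyl group (-CH2CH3), but its C-C bond is a single bond between CX4 carbons, not CX3=CX3. No other fragment satisfies the full query, so there is no match.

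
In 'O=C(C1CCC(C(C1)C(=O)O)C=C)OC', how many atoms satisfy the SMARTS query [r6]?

The query [r6] means: r6 matches atoms in a six-membered ring.
Check the 15 heavy atoms by environment: 6× C (in 6-ring) → match; 5× C (acyclic) → no; 4× O (acyclic) → no.
That gives 6 matching atoms.

6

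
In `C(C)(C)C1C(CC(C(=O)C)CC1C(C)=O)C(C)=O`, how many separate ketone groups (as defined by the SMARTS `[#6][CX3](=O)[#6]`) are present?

[#6][CX3](=O)[#6] is the SMARTS for a ketone: a carbonyl carbon (no H) flanked by two carbons.
The molecule carries 3 separate instances of an acetyl/ketone group (-C(=O)CH3) meeting every constraint; each maps to a distinct set of atoms, giving 3 matches.

3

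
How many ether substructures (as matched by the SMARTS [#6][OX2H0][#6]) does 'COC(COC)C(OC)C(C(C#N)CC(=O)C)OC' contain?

4

[#6][OX2H0][#6] is the SMARTS for an ether: an aliphatic oxygen bridging two carbons with no H on the oxygen.
The molecule carries 4 separate instances of a methoxy ether (-OCH3) meeting every constraint; each maps to a distinct set of atoms, giving 4 matches.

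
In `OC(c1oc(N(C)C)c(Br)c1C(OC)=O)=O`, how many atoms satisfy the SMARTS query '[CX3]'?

2

The query [CX3] means: C with X3: aliphatic carbon with exactly 3 total connections.
Check the 16 heavy atoms by environment: 1× o (aromatic, X2) → no; 4× c (aromatic, X3) → no; 2× C (X3) → match; 2× O (X1) → no; 2× O (X2) → no; 3× C (X4) → no; 1× N (X3) → no; 1× Br (X1) → no.
That gives 2 matching atoms.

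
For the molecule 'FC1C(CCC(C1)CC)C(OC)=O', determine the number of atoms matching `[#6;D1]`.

The query [#6;D1] means: carbon bonded to exactly one heavy atom.
Check the 13 heavy atoms by environment: 4× C (D3) → no; 4× C (D2) → no; 1× O (D1) → no; 1× O (D2) → no; 2× C (D1) → match; 1× F (D1) → no.
That gives 2 matching atoms.

2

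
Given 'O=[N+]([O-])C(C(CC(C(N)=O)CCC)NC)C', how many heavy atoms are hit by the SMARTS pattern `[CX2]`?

0

Check the 16 heavy atoms by environment: 9× C (X4) → no; 2× N (X3) → no; 1× C (X3) → no; 2× O (X1) → no; 1× N (charge +1, X3) → no; 1× O (charge -1, X1) → no.
No environment satisfies the query, so 0 matching atoms.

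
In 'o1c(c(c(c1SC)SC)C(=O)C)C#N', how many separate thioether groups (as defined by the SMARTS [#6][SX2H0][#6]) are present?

2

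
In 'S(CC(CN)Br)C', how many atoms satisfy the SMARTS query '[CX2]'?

The query [CX2] means: C with X2: aliphatic carbon with exactly 2 total connections.
Check the 7 heavy atoms by environment: 4× C (X4) → no; 1× S (X2) → no; 1× Br (X1) → no; 1× N (X3) → no.
No environment satisfies the query, so 0 matching atoms.

0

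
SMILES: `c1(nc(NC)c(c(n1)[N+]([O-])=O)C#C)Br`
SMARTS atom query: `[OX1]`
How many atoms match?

2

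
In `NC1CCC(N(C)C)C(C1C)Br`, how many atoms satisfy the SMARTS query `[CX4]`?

9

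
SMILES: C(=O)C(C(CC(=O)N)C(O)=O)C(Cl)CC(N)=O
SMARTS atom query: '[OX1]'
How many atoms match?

Check the 17 heavy atoms by environment: 5× C (X4) → no; 1× Cl (X1) → no; 4× C (X3) → no; 4× O (X1) → match; 1× O (X2) → no; 2× N (X3) → no.
That gives 4 matching atoms.

4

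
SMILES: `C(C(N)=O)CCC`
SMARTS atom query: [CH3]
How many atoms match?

The query [CH3] means: aliphatic carbon with exactly three hydrogens.
Check the 7 heavy atoms by environment: 3× C (H2) → no; 1× C (H3) → match; 1× C (H0) → no; 1× O (H0) → no; 1× N (H2) → no.
That gives 1 matching atom.

1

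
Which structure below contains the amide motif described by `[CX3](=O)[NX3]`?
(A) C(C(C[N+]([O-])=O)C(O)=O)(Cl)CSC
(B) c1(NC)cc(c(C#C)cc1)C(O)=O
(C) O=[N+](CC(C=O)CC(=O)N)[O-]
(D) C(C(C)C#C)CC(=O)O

C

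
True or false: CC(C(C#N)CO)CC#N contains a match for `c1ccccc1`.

False

The pattern c1ccccc1 describes six aromatic carbons in a ring — a benzene ring.
The closest candidate here is a methyl group (-CH3), but no six-membered all-carbon aromatic ring is present. No other fragment satisfies the full query, so there is no match.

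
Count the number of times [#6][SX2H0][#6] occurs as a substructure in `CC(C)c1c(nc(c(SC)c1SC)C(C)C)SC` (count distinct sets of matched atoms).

3

[#6][SX2H0][#6] is the SMARTS for a thioether: an aliphatic sulfur bridging two carbons with no H on the sulfur.
The molecule carries 3 separate instances of a methylthio ether (-SCH3) meeting every constraint; each maps to a distinct set of atoms, giving 3 matches.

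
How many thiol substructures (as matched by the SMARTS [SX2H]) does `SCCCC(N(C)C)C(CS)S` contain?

3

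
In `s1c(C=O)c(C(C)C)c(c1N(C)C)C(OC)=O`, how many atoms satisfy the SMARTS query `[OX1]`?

2

The query [OX1] means: aliphatic oxygen with one total connection — typically a carbonyl =O or an oxide.
Check the 17 heavy atoms by environment: 1× s (aromatic, X2) → no; 4× c (aromatic, X3) → no; 1× N (X3) → no; 6× C (X4) → no; 2× C (X3) → no; 2× O (X1) → match; 1× O (X2) → no.
That gives 2 matching atoms.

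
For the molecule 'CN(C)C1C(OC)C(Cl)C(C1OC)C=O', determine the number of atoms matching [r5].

5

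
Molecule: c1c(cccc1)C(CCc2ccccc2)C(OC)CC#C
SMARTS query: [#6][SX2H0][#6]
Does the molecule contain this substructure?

No

The pattern [#6][SX2H0][#6] describes an aliphatic sulfur bridging two carbons with no H on the sulfur — a thioether.
The closest candidate here is a methoxy ether (-OCH3), but the bridging atom is O, not S. No other fragment satisfies the full query, so there is no match.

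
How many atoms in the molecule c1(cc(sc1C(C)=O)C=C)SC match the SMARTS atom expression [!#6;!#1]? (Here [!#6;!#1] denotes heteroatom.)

3

The query [!#6;!#1] means: not carbon and not hydrogen — any heteroatom.
Check the 12 heavy atoms by environment: 1× s (aromatic) → match; 4× c (aromatic) → no; 1× S → match; 5× C → no; 1× O → match.
Summing the matching environments: 1 + 1 + 1 = 3 matching atoms.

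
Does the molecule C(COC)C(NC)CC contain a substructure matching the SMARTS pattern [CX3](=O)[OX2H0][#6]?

No

The pattern [CX3](=O)[OX2H0][#6] describes a carbonyl carbon bonded to an oxygen that is itself bonded to carbon (no H on that O) — an ester.
The closest candidate here is a methoxy ether (-OCH3), but the ether oxygen is not adjacent to a C=O carbon. No other fragment satisfies the full query, so there is no match.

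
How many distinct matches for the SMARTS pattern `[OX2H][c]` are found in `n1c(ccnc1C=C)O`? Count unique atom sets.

1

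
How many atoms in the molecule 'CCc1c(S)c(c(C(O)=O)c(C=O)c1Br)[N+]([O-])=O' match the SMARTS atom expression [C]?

4

The query [C] means: uppercase C matches aliphatic (non-aromatic) carbon only.
Check the 18 heavy atoms by environment: 6× c (aromatic) → no; 4× C → match; 4× O → no; 1× Br → no; 1× S → no; 1× N (charge +1) → no; 1× O (charge -1) → no.
That gives 4 matching atoms.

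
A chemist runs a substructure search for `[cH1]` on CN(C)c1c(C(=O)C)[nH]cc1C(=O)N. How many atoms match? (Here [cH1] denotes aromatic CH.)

1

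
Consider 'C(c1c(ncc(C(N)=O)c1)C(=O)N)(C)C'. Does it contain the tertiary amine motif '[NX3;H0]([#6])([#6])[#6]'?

The pattern [NX3;H0]([#6])([#6])[#6] describes a trivalent nitrogen with no H, bonded to three carbons — a tertiary amine.
The closest candidate here is a primary amide (-C(=O)NH2), but the amide nitrogen has H2 and only one carbon neighbour. No other fragment satisfies the full query, so there is no match.

No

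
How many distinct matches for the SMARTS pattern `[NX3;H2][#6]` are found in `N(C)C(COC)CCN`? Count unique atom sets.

1

[NX3;H2][#6] is the SMARTS for a primary amine: a trivalent nitrogen with two H attached to carbon.
Exactly one fragment in the molecule meets all constraints, giving 1 match.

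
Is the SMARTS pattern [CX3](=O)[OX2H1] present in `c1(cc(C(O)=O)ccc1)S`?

The pattern [CX3](=O)[OX2H1] describes an sp2 carbon double-bonded to O and single-bonded to an -OH oxygen — a carboxylic acid.
The molecule carries a carboxylic acid group (-C(=O)OH), whose atoms satisfy every constraint of the query, so the pattern matches.

Yes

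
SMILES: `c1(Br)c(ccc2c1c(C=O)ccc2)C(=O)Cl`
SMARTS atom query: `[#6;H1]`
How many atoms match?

The query [#6;H1] means: any carbon bearing exactly one hydrogen.
Check the 16 heavy atoms by environment: 5× c (aromatic, H0) → no; 5× c (aromatic, H1) → match; 1× C (H0) → no; 2× O (H0) → no; 1× Cl (H0) → no; 1× Br (H0) → no; 1× C (H1) → match.
Summing the matching environments: 5 + 1 = 6 matching atoms.

6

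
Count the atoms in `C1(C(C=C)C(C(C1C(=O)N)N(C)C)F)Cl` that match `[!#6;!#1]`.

5

The query [!#6;!#1] means: not carbon and not hydrogen — any heteroatom.
Check the 15 heavy atoms by environment: 10× C → no; 2× N → match; 1× F → match; 1× O → match; 1× Cl → match.
Summing the matching environments: 2 + 1 + 1 + 1 = 5 matching atoms.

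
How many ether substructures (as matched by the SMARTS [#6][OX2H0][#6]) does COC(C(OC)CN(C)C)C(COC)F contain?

3

[#6][OX2H0][#6] is the SMARTS for an ether: an aliphatic oxygen bridging two carbons with no H on the oxygen.
The molecule carries 3 separate instances of a methoxy ether (-OCH3) meeting every constraint; each maps to a distinct set of atoms, giving 3 matches.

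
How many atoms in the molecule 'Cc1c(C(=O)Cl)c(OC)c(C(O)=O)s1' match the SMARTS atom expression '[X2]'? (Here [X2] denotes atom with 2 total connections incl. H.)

The query [X2] means: any atom with exactly two total connections (bonds + H).
Check the 14 heavy atoms by environment: 1× s (aromatic, X2) → match; 4× c (aromatic, X3) → no; 2× C (X3) → no; 2× O (X1) → no; 1× Cl (X1) → no; 2× O (X2) → match; 2× C (X4) → no.
Summing the matching environments: 1 + 2 = 3 matching atoms.

3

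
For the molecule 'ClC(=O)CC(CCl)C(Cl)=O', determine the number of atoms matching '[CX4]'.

The query [CX4] means: C with X4: aliphatic carbon with exactly 4 total connections (bonds + H).
Check the 10 heavy atoms by environment: 3× C (X4) → match; 3× Cl (X1) → no; 2× C (X3) → no; 2× O (X1) → no.
That gives 3 matching atoms.

3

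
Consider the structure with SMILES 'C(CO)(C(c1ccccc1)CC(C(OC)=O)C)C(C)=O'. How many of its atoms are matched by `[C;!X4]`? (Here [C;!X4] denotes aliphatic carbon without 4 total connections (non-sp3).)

2

The query [C;!X4] means: aliphatic carbon that does not have four total connections.
Check the 20 heavy atoms by environment: 8× C (X4) → no; 2× C (X3) → match; 2× O (X1) → no; 2× O (X2) → no; 6× c (aromatic, X3) → no.
That gives 2 matching atoms.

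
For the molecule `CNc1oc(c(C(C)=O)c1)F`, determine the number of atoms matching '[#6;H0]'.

4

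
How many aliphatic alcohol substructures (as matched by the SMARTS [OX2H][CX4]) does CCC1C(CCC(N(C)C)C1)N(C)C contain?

0

[OX2H][CX4] is the SMARTS for an aliphatic alcohol: a hydroxyl oxygen bound to an sp3 (X4) carbon.
No fragment in the molecule satisfies every constraint, giving 0 matches.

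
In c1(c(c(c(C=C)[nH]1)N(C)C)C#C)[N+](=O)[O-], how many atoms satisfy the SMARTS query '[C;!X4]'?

4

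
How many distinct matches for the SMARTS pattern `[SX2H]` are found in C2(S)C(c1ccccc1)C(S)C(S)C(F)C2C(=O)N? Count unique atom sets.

[SX2H] is the SMARTS for a thiol: an aliphatic sulfur with two connections, one being H.
The molecule carries 3 separate instances of a thiol (-SH) meeting every constraint; each maps to a distinct set of atoms, giving 3 matches.

3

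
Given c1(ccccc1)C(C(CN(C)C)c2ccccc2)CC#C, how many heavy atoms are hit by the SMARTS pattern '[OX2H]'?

The query [OX2H] means: aliphatic oxygen with two connections, one of which is H — an -OH oxygen.
Check the 21 heavy atoms by environment: 2× C (H2, X4) → no; 2× C (H1, X4) → no; 2× c (aromatic, H0, X3) → no; 10× c (aromatic, H1, X3) → no; 1× C (H0, X2) → no; 1× C (H1, X2) → no; 1× N (H0, X3) → no; 2× C (H3, X4) → no.
No environment satisfies the query, so 0 matching atoms.

0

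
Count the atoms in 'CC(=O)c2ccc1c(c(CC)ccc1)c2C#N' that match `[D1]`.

The query [D1] means: atom with exactly one heavy-atom neighbour (degree 1).
Check the 17 heavy atoms by environment: 5× c (aromatic, D3) → no; 5× c (aromatic, D2) → no; 1× C (D3) → no; 1× O (D1) → match; 2× C (D1) → match; 2× C (D2) → no; 1× N (D1) → match.
Summing the matching environments: 1 + 2 + 1 = 4 matching atoms.

4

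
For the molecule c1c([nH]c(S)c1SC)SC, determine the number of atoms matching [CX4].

Check the 10 heavy atoms by environment: 1× n (aromatic, X3) → no; 4× c (aromatic, X3) → no; 3× S (X2) → no; 2× C (X4) → match.
That gives 2 matching atoms.

2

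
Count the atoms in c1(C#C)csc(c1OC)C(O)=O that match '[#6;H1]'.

The query [#6;H1] means: any carbon bearing exactly one hydrogen.
Check the 12 heavy atoms by environment: 1× s (aromatic, H0) → no; 1× c (aromatic, H1) → match; 3× c (aromatic, H0) → no; 2× O (H0) → no; 1× C (H3) → no; 2× C (H0) → no; 1× C (H1) → match; 1× O (H1) → no.
Summing the matching environments: 1 + 1 = 2 matching atoms.

2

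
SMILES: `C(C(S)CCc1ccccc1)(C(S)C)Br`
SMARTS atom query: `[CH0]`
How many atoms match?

The query [CH0] means: aliphatic carbon with no attached hydrogen.
Check the 15 heavy atoms by environment: 2× C (H2) → no; 3× C (H1) → no; 1× C (H3) → no; 1× c (aromatic, H0) → no; 5× c (aromatic, H1) → no; 2× S (H1) → no; 1× Br (H0) → no.
No environment satisfies the query, so 0 matching atoms.

0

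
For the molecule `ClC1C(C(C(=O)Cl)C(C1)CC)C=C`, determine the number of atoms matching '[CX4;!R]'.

2

Check the 13 heavy atoms by environment: 5× C (X4, in 5-ring) → no; 2× C (X4, acyclic) → match; 3× C (X3, acyclic) → no; 2× Cl (X1, acyclic) → no; 1× O (X1, acyclic) → no.
That gives 2 matching atoms.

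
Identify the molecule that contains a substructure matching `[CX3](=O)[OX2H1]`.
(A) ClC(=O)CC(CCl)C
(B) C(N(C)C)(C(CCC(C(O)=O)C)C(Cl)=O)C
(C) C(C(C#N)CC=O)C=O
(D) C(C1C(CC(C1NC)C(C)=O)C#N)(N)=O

[CX3](=O)[OX2H1] describes an sp2 carbon double-bonded to O and single-bonded to an -OH oxygen (a carboxylic acid).
(A) has an acyl chloride (-C(=O)Cl) but the carbonyl is bonded to Cl, not to an -OH oxygen.
(B) contains a carboxylic acid group (-C(=O)OH), which satisfies every atom and bond constraint.
(C) has an aldehyde (-CHO) but there is no singly-bonded oxygen on the carbonyl carbon.
(D) has a primary amide (-C(=O)NH2) but the carbonyl is bonded to N, not to an -OH oxygen.
So the answer is (B).

B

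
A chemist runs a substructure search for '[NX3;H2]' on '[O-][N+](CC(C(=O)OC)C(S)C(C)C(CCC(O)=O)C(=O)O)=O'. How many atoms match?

0

The query [NX3;H2] means: aliphatic N with 3 total connections, two of them H — an -NH2 nitrogen (amine or amide).
Check the 22 heavy atoms by environment: 3× C (H2, X4) → no; 4× C (H1, X4) → no; 2× C (H3, X4) → no; 3× C (H0, X3) → no; 4× O (H0, X1) → no; 2× O (H1, X2) → no; 1× O (H0, X2) → no; 1× N (charge +1, H0, X3) → no; 1× O (charge -1, H0, X1) → no; 1× S (H1, X2) → no.
No environment satisfies the query, so 0 matching atoms.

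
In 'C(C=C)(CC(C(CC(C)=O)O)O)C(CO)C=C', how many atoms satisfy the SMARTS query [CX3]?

5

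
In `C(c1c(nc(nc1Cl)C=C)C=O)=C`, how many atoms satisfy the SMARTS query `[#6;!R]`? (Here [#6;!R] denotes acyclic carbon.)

5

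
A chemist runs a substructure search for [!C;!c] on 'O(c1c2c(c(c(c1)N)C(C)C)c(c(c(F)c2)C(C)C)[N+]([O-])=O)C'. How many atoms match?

6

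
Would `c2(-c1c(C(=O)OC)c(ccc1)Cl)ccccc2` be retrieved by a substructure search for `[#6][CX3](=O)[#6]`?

No

The pattern [#6][CX3](=O)[#6] describes a carbonyl carbon (no H) flanked by two carbons — a ketone.
The closest candidate here is a methyl-ester group (-C(=O)OCH3), but one neighbour of the carbonyl carbon is O, not C. No other fragment satisfies the full query, so there is no match.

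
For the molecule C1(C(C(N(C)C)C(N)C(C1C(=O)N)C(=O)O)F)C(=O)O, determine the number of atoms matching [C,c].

11

The query [C,c] means: comma = OR; matches aliphatic or aromatic carbon — same as #6.
Check the 20 heavy atoms by environment: 11× C → match; 3× N → no; 5× O → no; 1× F → no.
That gives 11 matching atoms.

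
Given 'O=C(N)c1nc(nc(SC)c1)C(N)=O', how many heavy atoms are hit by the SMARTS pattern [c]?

4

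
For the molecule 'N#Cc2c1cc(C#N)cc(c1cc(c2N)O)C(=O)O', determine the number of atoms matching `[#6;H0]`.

The query [#6;H0] means: any carbon with no attached hydrogen.
Check the 19 heavy atoms by environment: 7× c (aromatic, H0) → match; 3× c (aromatic, H1) → no; 3× C (H0) → match; 2× N (H0) → no; 1× N (H2) → no; 2× O (H1) → no; 1× O (H0) → no.
Summing the matching environments: 7 + 3 = 10 matching atoms.

10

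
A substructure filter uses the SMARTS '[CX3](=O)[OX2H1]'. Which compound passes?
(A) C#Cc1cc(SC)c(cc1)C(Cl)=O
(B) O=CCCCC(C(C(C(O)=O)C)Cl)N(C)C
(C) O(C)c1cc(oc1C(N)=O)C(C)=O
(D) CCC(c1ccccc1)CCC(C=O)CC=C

B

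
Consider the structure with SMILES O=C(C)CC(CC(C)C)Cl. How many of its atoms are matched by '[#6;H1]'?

2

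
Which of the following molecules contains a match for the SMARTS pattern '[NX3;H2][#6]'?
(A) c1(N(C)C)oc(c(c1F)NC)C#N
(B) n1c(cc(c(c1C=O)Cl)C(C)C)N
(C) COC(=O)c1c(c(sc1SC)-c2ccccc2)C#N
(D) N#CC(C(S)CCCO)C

B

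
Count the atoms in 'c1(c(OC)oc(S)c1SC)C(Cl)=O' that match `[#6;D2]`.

0

The query [#6;D2] means: any carbon bonded to exactly two heavy atoms.
Check the 13 heavy atoms by environment: 1× o (aromatic, D2) → no; 4× c (aromatic, D3) → no; 1× C (D3) → no; 1× O (D1) → no; 1× Cl (D1) → no; 1× S (D1) → no; 1× O (D2) → no; 2× C (D1) → no; 1× S (D2) → no.
No environment satisfies the query, so 0 matching atoms.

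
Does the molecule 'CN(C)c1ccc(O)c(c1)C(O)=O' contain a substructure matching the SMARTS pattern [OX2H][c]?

The pattern [OX2H][c] describes a hydroxyl oxygen attached to an aromatic carbon — a phenol.
The molecule carries a hydroxyl group (-OH), whose atoms satisfy every constraint of the query, so the pattern matches.

Yes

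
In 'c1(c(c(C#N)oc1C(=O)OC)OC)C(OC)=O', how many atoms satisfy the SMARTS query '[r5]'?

The query [r5] means: r5 matches atoms in a five-membered ring.
Check the 17 heavy atoms by environment: 1× o (aromatic, in 5-ring) → match; 4× c (aromatic, in 5-ring) → match; 6× C (acyclic) → no; 1× N (acyclic) → no; 5× O (acyclic) → no.
Summing the matching environments: 1 + 4 = 5 matching atoms.

5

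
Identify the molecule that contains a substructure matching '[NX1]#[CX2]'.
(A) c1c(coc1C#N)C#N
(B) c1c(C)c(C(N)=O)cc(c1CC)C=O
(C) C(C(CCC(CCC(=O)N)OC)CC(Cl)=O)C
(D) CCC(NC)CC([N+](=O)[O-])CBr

[NX1]#[CX2] describes a nitrogen triple-bonded to a two-connected carbon (a nitrile).
(A) contains a nitrile (-C#N), which satisfies every atom and bond constraint.
(B) has a primary amide (-C(=O)NH2) but the nitrogen is NX3, not NX1.
(C) has a primary amide (-C(=O)NH2) but the nitrogen is NX3, not NX1.
(D) has a nitro group (-[N+](=O)[O-]) but there is no C#N triple bond.
So the answer is (A).

A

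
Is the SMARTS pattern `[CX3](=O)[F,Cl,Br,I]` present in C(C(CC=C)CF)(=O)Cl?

Yes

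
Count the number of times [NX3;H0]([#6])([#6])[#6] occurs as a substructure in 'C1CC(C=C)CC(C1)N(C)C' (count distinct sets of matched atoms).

1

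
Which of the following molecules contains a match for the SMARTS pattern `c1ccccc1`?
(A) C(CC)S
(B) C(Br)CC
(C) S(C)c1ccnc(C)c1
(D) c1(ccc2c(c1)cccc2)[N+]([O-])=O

D

c1ccccc1 describes six aromatic carbons in a ring (a benzene ring).
(A) has a methyl group (-CH3) but no six-membered all-carbon aromatic ring is present.
(B) has a methyl group (-CH3) but no six-membered all-carbon aromatic ring is present.
(C) has a methyl group (-CH3) but no six-membered all-carbon aromatic ring is present.
(D) contains the required atom environment, so the pattern matches.
So the answer is (D).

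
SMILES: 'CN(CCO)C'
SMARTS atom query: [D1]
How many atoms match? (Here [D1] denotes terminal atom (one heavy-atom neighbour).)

3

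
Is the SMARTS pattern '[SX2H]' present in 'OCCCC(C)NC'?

No

The pattern [SX2H] describes an aliphatic sulfur with two connections, one being H — a thiol.
The closest candidate here is a hydroxyl group (-OH), but it is an -OH, not an -SH. No other fragment satisfies the full query, so there is no match.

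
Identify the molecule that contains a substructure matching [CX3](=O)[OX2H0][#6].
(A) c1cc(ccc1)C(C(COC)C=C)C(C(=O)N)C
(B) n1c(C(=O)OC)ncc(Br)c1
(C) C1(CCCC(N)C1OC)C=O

B

[CX3](=O)[OX2H0][#6] describes a carbonyl carbon bonded to an oxygen that is itself bonded to carbon (no H on that O) (an ester).
(A) has a methoxy ether (-OCH3) but the ether oxygen is not adjacent to a C=O carbon.
(B) contains a methyl-ester group (-C(=O)OCH3), which satisfies every atom and bond constraint.
(C) has a methoxy ether (-OCH3) but the ether oxygen is not adjacent to a C=O carbon.
So the answer is (B).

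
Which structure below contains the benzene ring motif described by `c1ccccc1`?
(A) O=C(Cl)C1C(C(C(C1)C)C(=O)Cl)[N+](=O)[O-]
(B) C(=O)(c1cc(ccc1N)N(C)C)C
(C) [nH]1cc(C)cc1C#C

B

c1ccccc1 describes six aromatic carbons in a ring (a benzene ring).
(A) has a methyl group (-CH3) but no six-membered all-carbon aromatic ring is present.
(B) contains the required atom environment, so the pattern matches.
(C) has a methyl group (-CH3) but no six-membered all-carbon aromatic ring is present.
So the answer is (B).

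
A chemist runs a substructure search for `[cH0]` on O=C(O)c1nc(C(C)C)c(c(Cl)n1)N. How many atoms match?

Check the 14 heavy atoms by environment: 2× n (aromatic, H0) → no; 4× c (aromatic, H0) → match; 1× C (H0) → no; 1× O (H0) → no; 1× O (H1) → no; 1× Cl (H0) → no; 1× C (H1) → no; 2× C (H3) → no; 1× N (H2) → no.
That gives 4 matching atoms.

4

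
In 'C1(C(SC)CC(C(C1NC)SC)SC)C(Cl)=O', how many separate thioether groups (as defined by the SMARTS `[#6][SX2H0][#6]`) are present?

[#6][SX2H0][#6] is the SMARTS for a thioether: an aliphatic sulfur bridging two carbons with no H on the sulfur.
The molecule carries 3 separate instances of a methylthio ether (-SCH3) meeting every constraint; each maps to a distinct set of atoms, giving 3 matches.

3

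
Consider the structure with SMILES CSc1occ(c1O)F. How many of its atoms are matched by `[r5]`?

5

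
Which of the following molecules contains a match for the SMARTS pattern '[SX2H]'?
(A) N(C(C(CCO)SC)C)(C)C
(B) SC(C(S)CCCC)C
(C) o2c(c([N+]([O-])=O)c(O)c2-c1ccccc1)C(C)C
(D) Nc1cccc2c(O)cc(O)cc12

B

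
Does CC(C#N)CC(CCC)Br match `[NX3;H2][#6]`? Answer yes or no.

The pattern [NX3;H2][#6] describes a trivalent nitrogen with two H attached to carbon — a primary amine.
The closest candidate here is a nitrile (-C#N), but the nitrogen is NX1 (triple-bonded), not NX3 with two H. No other fragment satisfies the full query, so there is no match.

No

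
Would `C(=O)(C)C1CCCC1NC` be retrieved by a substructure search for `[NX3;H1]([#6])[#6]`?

Yes

The pattern [NX3;H1]([#6])[#6] describes a trivalent nitrogen with one H, bonded to two carbons — a secondary amine.
The molecule carries an N-methylamino group (-NHCH3), whose atoms satisfy every constraint of the query, so the pattern matches.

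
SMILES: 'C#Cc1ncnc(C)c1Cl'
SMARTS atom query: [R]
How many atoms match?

6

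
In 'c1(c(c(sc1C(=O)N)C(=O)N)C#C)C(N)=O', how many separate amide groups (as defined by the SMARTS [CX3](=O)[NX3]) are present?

3

[CX3](=O)[NX3] is the SMARTS for an amide: a carbonyl carbon bonded to a trivalent nitrogen.
The molecule carries 3 separate instances of a primary amide (-C(=O)NH2) meeting every constraint; each maps to a distinct set of atoms, giving 3 matches.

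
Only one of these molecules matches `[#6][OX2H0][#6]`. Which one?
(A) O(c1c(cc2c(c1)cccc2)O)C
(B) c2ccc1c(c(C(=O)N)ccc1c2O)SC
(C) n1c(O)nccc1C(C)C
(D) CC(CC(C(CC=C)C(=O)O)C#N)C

[#6][OX2H0][#6] describes an aliphatic oxygen bridging two carbons with no H on the oxygen (an ether).
(A) contains a methoxy ether (-OCH3), which satisfies every atom and bond constraint.
(B) has a hydroxyl group (-OH) but the oxygen has H1, not H0 bridging two carbons.
(C) has a hydroxyl group (-OH) but the oxygen has H1, not H0 bridging two carbons.
(D) has a carboxylic acid group (-C(=O)OH) but the -OH oxygen has H1; the =O is OX1, not OX2.
So the answer is (A).

A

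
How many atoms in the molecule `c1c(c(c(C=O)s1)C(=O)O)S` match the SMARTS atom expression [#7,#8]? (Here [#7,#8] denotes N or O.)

3

The query [#7,#8] means: nitrogen or oxygen (comma = OR).
Check the 11 heavy atoms by environment: 1× s (aromatic) → no; 4× c (aromatic) → no; 2× C → no; 3× O → match; 1× S → no.
That gives 3 matching atoms.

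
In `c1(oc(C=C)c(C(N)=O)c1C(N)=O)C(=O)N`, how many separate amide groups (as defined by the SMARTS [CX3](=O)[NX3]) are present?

[CX3](=O)[NX3] is the SMARTS for an amide: a carbonyl carbon bonded to a trivalent nitrogen.
The molecule carries 3 separate instances of a primary amide (-C(=O)NH2) meeting every constraint; each maps to a distinct set of atoms, giving 3 matches.

3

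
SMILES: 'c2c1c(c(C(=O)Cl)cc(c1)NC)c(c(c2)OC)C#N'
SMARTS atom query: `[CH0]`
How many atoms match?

The query [CH0] means: aliphatic carbon with no attached hydrogen.
Check the 19 heavy atoms by environment: 6× c (aromatic, H0) → no; 4× c (aromatic, H1) → no; 1× N (H1) → no; 2× C (H3) → no; 2× O (H0) → no; 2× C (H0) → match; 1× N (H0) → no; 1× Cl (H0) → no.
That gives 2 matching atoms.

2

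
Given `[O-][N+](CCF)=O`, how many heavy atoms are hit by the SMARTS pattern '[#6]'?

The query [#6] means: #6 matches any atom with atomic number 6 (carbon, aromatic or aliphatic).
Check the 6 heavy atoms by environment: 2× C → match; 1× N (charge +1) → no; 1× O (charge -1) → no; 1× O → no; 1× F → no.
That gives 2 matching atoms.

2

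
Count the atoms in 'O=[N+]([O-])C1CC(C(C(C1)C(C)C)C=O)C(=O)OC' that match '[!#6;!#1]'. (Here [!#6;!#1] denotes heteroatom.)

6

The query [!#6;!#1] means: not carbon and not hydrogen — any heteroatom.
Check the 18 heavy atoms by environment: 12× C → no; 1× N (charge +1) → match; 1× O (charge -1) → match; 4× O → match.
Summing the matching environments: 1 + 1 + 4 = 6 matching atoms.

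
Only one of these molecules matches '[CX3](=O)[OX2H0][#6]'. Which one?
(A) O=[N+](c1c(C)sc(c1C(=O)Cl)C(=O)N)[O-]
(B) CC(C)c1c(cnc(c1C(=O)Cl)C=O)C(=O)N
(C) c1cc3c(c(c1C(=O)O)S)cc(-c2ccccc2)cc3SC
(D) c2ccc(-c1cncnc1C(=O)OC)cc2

D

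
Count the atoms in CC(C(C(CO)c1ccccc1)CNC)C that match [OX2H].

1

Check the 16 heavy atoms by environment: 2× C (H2, X4) → no; 3× C (H1, X4) → no; 1× c (aromatic, H0, X3) → no; 5× c (aromatic, H1, X3) → no; 1× O (H1, X2) → match; 1× N (H1, X3) → no; 3× C (H3, X4) → no.
That gives 1 matching atom.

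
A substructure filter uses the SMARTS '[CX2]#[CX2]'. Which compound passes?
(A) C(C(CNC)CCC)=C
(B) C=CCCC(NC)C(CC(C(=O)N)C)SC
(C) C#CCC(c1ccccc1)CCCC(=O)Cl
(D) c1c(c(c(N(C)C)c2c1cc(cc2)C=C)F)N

C

[CX2]#[CX2] describes a carbon-carbon triple bond (an alkyne).
(A) has a vinyl group (-CH=CH2) but the C=C is a double bond; both carbons are CX3, not CX2.
(B) has a vinyl group (-CH=CH2) but the C=C is a double bond; both carbons are CX3, not CX2.
(C) contains an ethynyl group (-C#CH), which satisfies every atom and bond constraint.
(D) has a vinyl group (-CH=CH2) but the C=C is a double bond; both carbons are CX3, not CX2.
So the answer is (C).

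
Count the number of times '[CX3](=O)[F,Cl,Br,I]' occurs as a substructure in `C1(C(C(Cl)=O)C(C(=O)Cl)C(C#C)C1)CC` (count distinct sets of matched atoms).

[CX3](=O)[F,Cl,Br,I] is the SMARTS for an acyl halide: a carbonyl carbon bonded to a halogen.
The molecule carries 2 separate instances of an acyl chloride (-C(=O)Cl) meeting every constraint; each maps to a distinct set of atoms, giving 2 matches.

2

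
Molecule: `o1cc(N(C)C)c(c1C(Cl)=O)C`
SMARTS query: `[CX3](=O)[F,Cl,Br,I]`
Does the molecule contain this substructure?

The pattern [CX3](=O)[F,Cl,Br,I] describes a carbonyl carbon bonded to a halogen — an acyl halide.
The molecule carries an acyl chloride (-C(=O)Cl), whose atoms satisfy every constraint of the query, so the pattern matches.

Yes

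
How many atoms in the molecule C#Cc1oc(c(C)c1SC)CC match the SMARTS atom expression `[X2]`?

4

The query [X2] means: any atom with exactly two total connections (bonds + H).
Check the 12 heavy atoms by environment: 1× o (aromatic, X2) → match; 4× c (aromatic, X3) → no; 4× C (X4) → no; 1× S (X2) → match; 2× C (X2) → match.
Summing the matching environments: 1 + 1 + 2 = 4 matching atoms.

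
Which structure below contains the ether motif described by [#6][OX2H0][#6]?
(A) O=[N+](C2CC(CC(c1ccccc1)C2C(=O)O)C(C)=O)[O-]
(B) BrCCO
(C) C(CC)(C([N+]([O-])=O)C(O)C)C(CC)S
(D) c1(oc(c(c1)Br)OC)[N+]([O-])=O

D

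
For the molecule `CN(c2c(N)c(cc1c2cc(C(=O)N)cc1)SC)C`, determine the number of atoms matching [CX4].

The query [CX4] means: C with X4: aliphatic carbon with exactly 4 total connections (bonds + H).
Check the 19 heavy atoms by environment: 10× c (aromatic, X3) → no; 3× N (X3) → no; 1× C (X3) → no; 1× O (X1) → no; 1× S (X2) → no; 3× C (X4) → match.
That gives 3 matching atoms.

3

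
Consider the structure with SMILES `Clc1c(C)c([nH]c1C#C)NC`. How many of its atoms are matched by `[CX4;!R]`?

2

The query [CX4;!R] means: aliphatic carbon with four total connections, not in a ring.
Check the 11 heavy atoms by environment: 1× n (aromatic, X3, in 5-ring) → no; 4× c (aromatic, X3, in 5-ring) → no; 2× C (X4, acyclic) → match; 1× N (X3, acyclic) → no; 1× Cl (X1, acyclic) → no; 2× C (X2, acyclic) → no.
That gives 2 matching atoms.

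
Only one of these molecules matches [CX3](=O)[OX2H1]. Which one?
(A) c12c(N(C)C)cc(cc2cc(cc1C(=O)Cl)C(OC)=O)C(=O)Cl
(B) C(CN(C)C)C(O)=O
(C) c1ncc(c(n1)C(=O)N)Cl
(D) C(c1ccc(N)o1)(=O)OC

B

[CX3](=O)[OX2H1] describes an sp2 carbon double-bonded to O and single-bonded to an -OH oxygen (a carboxylic acid).
(A) has an acyl chloride (-C(=O)Cl) but the carbonyl is bonded to Cl, not to an -OH oxygen.
(B) contains a carboxylic acid group (-C(=O)OH), which satisfies every atom and bond constraint.
(C) has a primary amide (-C(=O)NH2) but the carbonyl is bonded to N, not to an -OH oxygen.
(D) has a methyl-ester group (-C(=O)OCH3) but the singly-bonded O has no H (OX2H0, not OX2H1).
So the answer is (B).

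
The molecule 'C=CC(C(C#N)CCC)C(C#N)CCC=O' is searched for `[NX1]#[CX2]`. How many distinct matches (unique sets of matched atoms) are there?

[NX1]#[CX2] is the SMARTS for a nitrile: a nitrogen triple-bonded to a two-connected carbon.
The molecule carries 2 separate instances of a nitrile (-C#N) meeting every constraint; each maps to a distinct set of atoms, giving 2 matches.

2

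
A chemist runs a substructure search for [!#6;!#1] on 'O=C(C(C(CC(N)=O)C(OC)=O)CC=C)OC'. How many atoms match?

The query [!#6;!#1] means: not carbon and not hydrogen — any heteroatom.
Check the 17 heavy atoms by environment: 11× C → no; 5× O → match; 1× N → match.
Summing the matching environments: 5 + 1 = 6 matching atoms.

6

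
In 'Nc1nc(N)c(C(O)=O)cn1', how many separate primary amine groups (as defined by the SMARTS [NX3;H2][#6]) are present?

2

[NX3;H2][#6] is the SMARTS for a primary amine: a trivalent nitrogen with two H attached to carbon.
The molecule carries 2 separate instances of a primary amino group (-NH2) meeting every constraint; each maps to a distinct set of atoms, giving 2 matches.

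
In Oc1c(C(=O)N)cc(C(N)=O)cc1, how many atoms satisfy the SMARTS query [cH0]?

3

The query [cH0] means: aromatic carbon with no attached hydrogen (substituted or ring-fusion).
Check the 13 heavy atoms by environment: 3× c (aromatic, H0) → match; 3× c (aromatic, H1) → no; 2× C (H0) → no; 2× O (H0) → no; 2× N (H2) → no; 1× O (H1) → no.
That gives 3 matching atoms.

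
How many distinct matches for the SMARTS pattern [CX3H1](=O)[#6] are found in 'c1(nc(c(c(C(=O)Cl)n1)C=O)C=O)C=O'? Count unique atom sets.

[CX3H1](=O)[#6] is the SMARTS for an aldehyde: an sp2 carbon with one H, double-bonded to O and single-bonded to carbon.
The molecule carries 3 separate instances of an aldehyde (-CHO) meeting every constraint; each maps to a distinct set of atoms, giving 3 matches.

3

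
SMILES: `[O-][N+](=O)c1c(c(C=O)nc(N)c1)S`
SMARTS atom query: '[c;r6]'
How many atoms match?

Check the 13 heavy atoms by environment: 1× n (aromatic, in 6-ring) → no; 5× c (aromatic, in 6-ring) → match; 1× C (acyclic) → no; 2× O (acyclic) → no; 1× S (acyclic) → no; 1× N (acyclic) → no; 1× N (charge +1, acyclic) → no; 1× O (charge -1, acyclic) → no.
That gives 5 matching atoms.

5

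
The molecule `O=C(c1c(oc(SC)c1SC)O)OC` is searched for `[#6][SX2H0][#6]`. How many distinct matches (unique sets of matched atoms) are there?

[#6][SX2H0][#6] is the SMARTS for a thioether: an aliphatic sulfur bridging two carbons with no H on the sulfur.
The molecule carries 2 separate instances of a methylthio ether (-SCH3) meeting every constraint; each maps to a distinct set of atoms, giving 2 matches.

2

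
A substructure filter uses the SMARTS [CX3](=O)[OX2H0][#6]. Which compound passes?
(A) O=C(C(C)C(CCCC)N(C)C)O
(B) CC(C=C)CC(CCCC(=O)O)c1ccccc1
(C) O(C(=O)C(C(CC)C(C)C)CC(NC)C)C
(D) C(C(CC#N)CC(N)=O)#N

[CX3](=O)[OX2H0][#6] describes a carbonyl carbon bonded to an oxygen that is itself bonded to carbon (no H on that O) (an ester).
(A) has a carboxylic acid group (-C(=O)OH) but the singly-bonded O carries H (OX2H1, not H0).
(B) has a carboxylic acid group (-C(=O)OH) but the singly-bonded O carries H (OX2H1, not H0).
(C) contains a methyl-ester group (-C(=O)OCH3), which satisfies every atom and bond constraint.
(D) has a primary amide (-C(=O)NH2) but the carbonyl is bonded to N, not to an O-C linkage.
So the answer is (C).

C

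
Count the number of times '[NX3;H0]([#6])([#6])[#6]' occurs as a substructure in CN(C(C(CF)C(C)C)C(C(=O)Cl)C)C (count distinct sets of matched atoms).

[NX3;H0]([#6])([#6])[#6] is the SMARTS for a tertiary amine: a trivalent nitrogen with no H, bonded to three carbons.
Exactly one fragment in the molecule meets all constraints, giving 1 match.

1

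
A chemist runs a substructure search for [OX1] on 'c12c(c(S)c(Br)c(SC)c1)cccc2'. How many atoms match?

The query [OX1] means: aliphatic oxygen with one total connection — typically a carbonyl =O or an oxide.
Check the 14 heavy atoms by environment: 10× c (aromatic, X3) → no; 2× S (X2) → no; 1× C (X4) → no; 1× Br (X1) → no.
No environment satisfies the query, so 0 matching atoms.

0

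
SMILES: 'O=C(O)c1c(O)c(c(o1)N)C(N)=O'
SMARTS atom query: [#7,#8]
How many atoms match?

7

The query [#7,#8] means: nitrogen or oxygen (comma = OR).
Check the 13 heavy atoms by environment: 1× o (aromatic) → match; 4× c (aromatic) → no; 2× C → no; 4× O → match; 2× N → match.
Summing the matching environments: 1 + 4 + 2 = 7 matching atoms.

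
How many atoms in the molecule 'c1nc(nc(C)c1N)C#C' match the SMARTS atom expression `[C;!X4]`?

2

The query [C;!X4] means: aliphatic carbon that does not have four total connections.
Check the 10 heavy atoms by environment: 2× n (aromatic, X2) → no; 4× c (aromatic, X3) → no; 1× N (X3) → no; 1× C (X4) → no; 2× C (X2) → match.
That gives 2 matching atoms.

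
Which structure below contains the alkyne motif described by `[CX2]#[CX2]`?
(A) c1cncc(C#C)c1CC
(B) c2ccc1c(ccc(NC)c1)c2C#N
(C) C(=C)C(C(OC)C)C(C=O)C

A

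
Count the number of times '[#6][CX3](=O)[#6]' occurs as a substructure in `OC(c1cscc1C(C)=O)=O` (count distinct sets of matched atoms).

[#6][CX3](=O)[#6] is the SMARTS for a ketone: a carbonyl carbon (no H) flanked by two carbons.
Exactly one fragment in the molecule meets all constraints, giving 1 match.

1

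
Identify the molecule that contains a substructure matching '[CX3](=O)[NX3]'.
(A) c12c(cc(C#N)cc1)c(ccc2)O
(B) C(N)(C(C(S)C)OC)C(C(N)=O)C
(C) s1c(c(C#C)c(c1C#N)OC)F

B

[CX3](=O)[NX3] describes a carbonyl carbon bonded to a trivalent nitrogen (an amide).
(A) has a nitrile (-C#N) but the nitrile N is NX1 (triple-bonded), not NX3.
(B) contains a primary amide (-C(=O)NH2), which satisfies every atom and bond constraint.
(C) has a nitrile (-C#N) but the nitrile N is NX1 (triple-bonded), not NX3.
So the answer is (B).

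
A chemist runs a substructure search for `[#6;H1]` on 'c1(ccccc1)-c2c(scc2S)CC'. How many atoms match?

The query [#6;H1] means: any carbon bearing exactly one hydrogen.
Check the 14 heavy atoms by environment: 1× s (aromatic, H0) → no; 4× c (aromatic, H0) → no; 6× c (aromatic, H1) → match; 1× C (H2) → no; 1× C (H3) → no; 1× S (H1) → no.
That gives 6 matching atoms.

6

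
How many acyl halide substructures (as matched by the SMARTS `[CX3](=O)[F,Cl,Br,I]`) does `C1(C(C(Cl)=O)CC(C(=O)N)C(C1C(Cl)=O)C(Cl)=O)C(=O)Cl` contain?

4

[CX3](=O)[F,Cl,Br,I] is the SMARTS for an acyl halide: a carbonyl carbon bonded to a halogen.
The molecule carries 4 separate instances of an acyl chloride (-C(=O)Cl) meeting every constraint; each maps to a distinct set of atoms, giving 4 matches.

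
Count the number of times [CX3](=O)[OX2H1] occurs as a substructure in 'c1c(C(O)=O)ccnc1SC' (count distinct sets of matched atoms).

1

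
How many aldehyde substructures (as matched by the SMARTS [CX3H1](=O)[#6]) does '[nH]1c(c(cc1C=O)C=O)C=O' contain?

3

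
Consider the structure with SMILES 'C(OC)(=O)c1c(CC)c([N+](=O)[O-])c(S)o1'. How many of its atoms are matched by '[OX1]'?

3

The query [OX1] means: aliphatic oxygen with one total connection — typically a carbonyl =O or an oxide.
Check the 15 heavy atoms by environment: 1× o (aromatic, X2) → no; 4× c (aromatic, X3) → no; 3× C (X4) → no; 1× N (charge +1, X3) → no; 1× O (charge -1, X1) → match; 2× O (X1) → match; 1× S (X2) → no; 1× C (X3) → no; 1× O (X2) → no.
Summing the matching environments: 1 + 2 = 3 matching atoms.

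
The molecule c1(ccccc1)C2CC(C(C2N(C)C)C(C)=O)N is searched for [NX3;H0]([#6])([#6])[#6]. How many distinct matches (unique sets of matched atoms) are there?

1

[NX3;H0]([#6])([#6])[#6] is the SMARTS for a tertiary amine: a trivalent nitrogen with no H, bonded to three carbons.
Exactly one fragment in the molecule meets all constraints, giving 1 match.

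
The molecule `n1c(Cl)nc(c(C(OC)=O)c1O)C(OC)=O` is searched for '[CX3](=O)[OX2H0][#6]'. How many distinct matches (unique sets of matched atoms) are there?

2

[CX3](=O)[OX2H0][#6] is the SMARTS for an ester: a carbonyl carbon bonded to an oxygen that is itself bonded to carbon (no H on that O).
The molecule carries 2 separate instances of a methyl-ester group (-C(=O)OCH3) meeting every constraint; each maps to a distinct set of atoms, giving 2 matches.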